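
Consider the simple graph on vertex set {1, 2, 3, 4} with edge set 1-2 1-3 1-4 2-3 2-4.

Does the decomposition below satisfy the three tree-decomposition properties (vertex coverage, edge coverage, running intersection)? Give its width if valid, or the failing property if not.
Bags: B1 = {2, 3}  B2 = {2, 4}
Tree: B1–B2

No — vertex 1 appears in no bag.

A tree decomposition must satisfy three properties: every vertex lies in some bag; for every edge, both endpoints lie together in some bag; and for every vertex, the bags containing it form a connected subtree. Here vertex 1 appears in no bag, so the decomposition is invalid.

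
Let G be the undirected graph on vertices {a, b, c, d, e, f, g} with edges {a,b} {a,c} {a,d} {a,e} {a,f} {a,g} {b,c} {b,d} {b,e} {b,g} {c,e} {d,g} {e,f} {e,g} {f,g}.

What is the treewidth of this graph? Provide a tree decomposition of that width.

Every bag has size at most 4, so the width is 4 − 1 = 3 and tw(G) ≤ 3. For the lower bound, the 4 vertices {a, b, d, g} are pairwise adjacent, and any tree decomposition puts a clique entirely inside one bag — forcing width ≥ 3. The upper and lower bounds meet at 3, so that is the treewidth.

Treewidth 3.
One optimal decomposition is:
Bags: B1 = {a, e, f, g}  B2 = {a, b, e, g}  B3 = {a, b, c, e}  B4 = {a, b, d, g}
Tree: B1–B2, B2–B3, B2–B4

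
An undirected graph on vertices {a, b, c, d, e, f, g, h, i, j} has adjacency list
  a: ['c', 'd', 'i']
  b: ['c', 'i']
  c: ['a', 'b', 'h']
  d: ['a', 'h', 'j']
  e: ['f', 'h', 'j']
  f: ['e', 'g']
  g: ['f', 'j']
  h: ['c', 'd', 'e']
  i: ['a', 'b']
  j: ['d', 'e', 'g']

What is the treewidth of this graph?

A width-2 tree decomposition is:
Bags: B1 = {e, f, g}  B2 = {e, g, j}  B3 = {e, h, j}  B4 = {d, h, j}  B5 = {c, d, h}  B6 = {a, c, d}  B7 = {a, b, c}  B8 = {a, b, i}
Tree: B1–B2, B2–B3, B3–B4, B4–B5, B5–B6, B6–B7, B7–B8
Each bag holds 3 vertices, so the decomposition has width 2, which upper-bounds the treewidth. Since f–g–j–e–f is a cycle in G, G is not acyclic. Forests are exactly the graphs of treewidth ≤ 1, so tw(G) ≥ 2. Therefore the treewidth is 2.

2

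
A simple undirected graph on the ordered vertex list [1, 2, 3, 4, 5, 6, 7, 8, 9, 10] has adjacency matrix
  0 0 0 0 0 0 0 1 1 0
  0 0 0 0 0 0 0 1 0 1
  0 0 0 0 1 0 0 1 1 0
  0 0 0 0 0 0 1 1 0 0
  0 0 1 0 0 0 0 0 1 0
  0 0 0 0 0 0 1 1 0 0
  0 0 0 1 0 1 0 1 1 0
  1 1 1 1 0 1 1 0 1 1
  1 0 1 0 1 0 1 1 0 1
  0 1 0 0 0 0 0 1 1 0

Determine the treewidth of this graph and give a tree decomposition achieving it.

Treewidth 2.
One such decomposition:
Bags: B1 = {3, 5, 9}  B2 = {3, 8, 9}  B3 = {8, 9, 10}  B4 = {7, 8, 9}  B5 = {4, 7, 8}  B6 = {2, 8, 10}  B7 = {6, 7, 8}  B8 = {1, 8, 9}
Tree: B1–B2, B2–B3, B2–B4, B4–B5, B3–B6, B5–B7, B4–B8

The largest bag has 3 vertices, giving width 2; this decomposition certifies tw(G) ≤ 2. On the other hand G contains the 3-clique {1, 8, 9}. A clique must lie in a single bag of any decomposition, so no decomposition can have width below 2. Hence tw(G) = 2 exactly.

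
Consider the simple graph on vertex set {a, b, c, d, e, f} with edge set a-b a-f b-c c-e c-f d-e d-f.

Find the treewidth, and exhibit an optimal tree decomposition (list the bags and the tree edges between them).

Treewidth 2.
Bags: B1 = {c, d, e}  B2 = {c, d, f}  B3 = {b, c, f}  B4 = {a, b, f}
Tree: B1–B2, B2–B3, B3–B4

Every bag has size at most 3, so the width is 3 − 1 = 2 and tw(G) ≤ 2. Since e–d–f–c–e is a cycle in G, G is not acyclic. Forests are exactly the graphs of treewidth ≤ 1, so tw(G) ≥ 2. Therefore the treewidth is 2.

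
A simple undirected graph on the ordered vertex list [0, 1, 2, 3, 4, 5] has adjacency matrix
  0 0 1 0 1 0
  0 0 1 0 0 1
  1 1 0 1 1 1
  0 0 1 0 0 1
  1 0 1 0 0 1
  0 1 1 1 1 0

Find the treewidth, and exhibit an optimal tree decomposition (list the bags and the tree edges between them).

The largest bag has 3 vertices, giving width 2; this decomposition certifies tw(G) ≤ 2. For the lower bound, the 3 vertices {0, 2, 4} are pairwise adjacent, and any tree decomposition puts a clique entirely inside one bag — forcing width ≥ 2. Therefore the treewidth is 2.

Treewidth 2.
One optimal decomposition is:
Bags: B1 = {1, 2, 5}  B2 = {2, 4, 5}  B3 = {2, 3, 5}  B4 = {0, 2, 4}
Tree: B1–B2, B2–B3, B2–B4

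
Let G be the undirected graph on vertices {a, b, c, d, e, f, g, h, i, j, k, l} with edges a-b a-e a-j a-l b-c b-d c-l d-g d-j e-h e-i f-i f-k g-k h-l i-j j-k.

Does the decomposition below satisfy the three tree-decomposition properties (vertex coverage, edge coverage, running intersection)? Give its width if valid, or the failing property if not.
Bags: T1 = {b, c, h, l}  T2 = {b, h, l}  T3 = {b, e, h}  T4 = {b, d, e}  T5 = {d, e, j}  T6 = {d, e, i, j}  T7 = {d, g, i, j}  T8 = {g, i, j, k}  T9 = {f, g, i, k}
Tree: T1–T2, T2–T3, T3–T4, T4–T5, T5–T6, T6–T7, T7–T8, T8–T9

No — vertex a appears in no bag.

A tree decomposition must satisfy three properties: every vertex lies in some bag; for every edge, both endpoints lie together in some bag; and for every vertex, the bags containing it form a connected subtree. Here vertex a appears in no bag, so the decomposition is invalid.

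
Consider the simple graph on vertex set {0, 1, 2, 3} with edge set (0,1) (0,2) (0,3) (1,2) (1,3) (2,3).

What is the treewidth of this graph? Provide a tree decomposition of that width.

Treewidth 3.
Bags: B1 = {0, 1, 2, 3}
Tree: (single bag)

With just one bag of size 4, the width is 4 − 1 = 3, so tw(G) ≤ 3. Conversely, {0, 1, 2, 3} is a clique of size 4, and the vertices of any clique must share a bag in every tree decomposition; so some bag has ≥ 4 vertices and tw(G) ≥ 3. Combining the bounds, tw(G) = 3.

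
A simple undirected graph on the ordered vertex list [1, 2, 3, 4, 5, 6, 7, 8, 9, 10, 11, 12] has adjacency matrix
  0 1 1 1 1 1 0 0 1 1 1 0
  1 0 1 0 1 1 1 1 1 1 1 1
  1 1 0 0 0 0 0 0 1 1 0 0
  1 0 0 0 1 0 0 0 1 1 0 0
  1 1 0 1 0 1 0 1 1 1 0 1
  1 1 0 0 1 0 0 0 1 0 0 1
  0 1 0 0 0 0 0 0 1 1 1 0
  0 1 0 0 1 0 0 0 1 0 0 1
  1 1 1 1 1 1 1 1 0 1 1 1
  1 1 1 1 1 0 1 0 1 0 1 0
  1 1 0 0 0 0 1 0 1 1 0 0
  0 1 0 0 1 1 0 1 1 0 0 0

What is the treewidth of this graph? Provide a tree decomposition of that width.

Treewidth 4.
Bags: B1 = {1, 2, 5, 9, 10}  B2 = {1, 2, 9, 10, 11}  B3 = {1, 2, 5, 6, 9}  B4 = {1, 4, 5, 9, 10}  B5 = {2, 7, 9, 10, 11}  B6 = {1, 2, 3, 9, 10}  B7 = {2, 5, 6, 9, 12}  B8 = {2, 5, 8, 9, 12}
Tree: B1–B2, B1–B3, B1–B4, B2–B5, B2–B6, B3–B7, B7–B8

The largest bag has 5 vertices, giving width 4; this decomposition certifies tw(G) ≤ 4. For the lower bound, the 5 vertices {2, 5, 8, 9, 12} are pairwise adjacent, and any tree decomposition puts a clique entirely inside one bag — forcing width ≥ 4. The upper and lower bounds meet at 4, so that is the treewidth.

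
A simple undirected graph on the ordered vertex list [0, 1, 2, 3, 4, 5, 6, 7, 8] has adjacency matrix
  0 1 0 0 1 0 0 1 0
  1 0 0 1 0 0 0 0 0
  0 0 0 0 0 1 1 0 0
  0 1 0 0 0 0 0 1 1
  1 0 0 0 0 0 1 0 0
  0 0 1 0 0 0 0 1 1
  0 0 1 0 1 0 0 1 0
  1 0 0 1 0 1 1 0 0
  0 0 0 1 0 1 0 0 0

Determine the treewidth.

3

A width-3 tree decomposition is:
Bags: B1 = {2, 3, 5, 8}  B2 = {2, 3, 5, 7}  B3 = {2, 3, 6, 7}  B4 = {1, 3, 6, 7}  B5 = {0, 1, 6, 7}  B6 = {0, 1, 4, 6}
Tree: B1–B2, B2–B3, B3–B4, B4–B5, B5–B6
The largest bag has 4 vertices, giving width 3; this decomposition certifies tw(G) ≤ 3. For the lower bound: the 4 vertex sets {2,5,8}, {3}, {7}, {0,1,4,6} are disjoint, each induces a connected subgraph, and every pair is joined by at least one edge of G. Contracting each set to a single vertex therefore yields K_{4} as a minor, and since treewidth is minor-monotone, tw(G) ≥ tw(K_{4}) = 3. Hence tw(G) = 3 exactly.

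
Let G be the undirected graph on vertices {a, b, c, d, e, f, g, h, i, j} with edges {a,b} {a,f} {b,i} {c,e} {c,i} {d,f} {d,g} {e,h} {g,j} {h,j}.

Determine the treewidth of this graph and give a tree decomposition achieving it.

Treewidth 2.
Bags: B1 = {a, b, i}  B2 = {a, f, i}  B3 = {d, f, i}  B4 = {d, g, i}  B5 = {g, i, j}  B6 = {h, i, j}  B7 = {e, h, i}  B8 = {c, e, i}
Tree: B1–B2, B2–B3, B3–B4, B4–B5, B5–B6, B6–B7, B7–B8

Every bag has size at most 3, so the width is 3 − 1 = 2 and tw(G) ≤ 2. For the lower bound, G contains the cycle i–b–a–f–d–g–j–h–e–c–i, so G is not a forest; only forests have treewidth ≤ 1, hence tw(G) ≥ 2. Hence tw(G) = 2 exactly.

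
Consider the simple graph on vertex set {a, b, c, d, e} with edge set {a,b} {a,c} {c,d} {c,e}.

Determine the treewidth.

A width-1 tree decomposition is:
Bags: B1 = {a, c}  B2 = {a, b}  B3 = {c, e}  B4 = {c, d}
Tree: B1–B2, B1–B3, B3–B4
The largest bag has 2 vertices, giving width 1; this decomposition certifies tw(G) ≤ 1. G has an edge, so its treewidth is at least 1. Combining the bounds, tw(G) = 1.

1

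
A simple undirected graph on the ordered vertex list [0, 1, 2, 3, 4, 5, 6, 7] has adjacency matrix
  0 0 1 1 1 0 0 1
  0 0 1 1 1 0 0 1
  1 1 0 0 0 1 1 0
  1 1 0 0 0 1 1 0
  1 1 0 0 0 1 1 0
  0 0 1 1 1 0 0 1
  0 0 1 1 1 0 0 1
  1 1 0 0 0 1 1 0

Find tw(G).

A width-4 tree decomposition is:
Bags: B1 = {0, 1, 2, 5, 6}  B2 = {0, 1, 5, 6, 7}  B3 = {0, 1, 4, 5, 6}  B4 = {0, 1, 3, 5, 6}
Tree: B1–B2, B2–B3, B3–B4
Each bag holds 5 vertices, so the decomposition has width 4, which upper-bounds the treewidth. For the lower bound: the 5 vertex sets {0,2}, {5,7}, {1,4}, {6}, {3} are disjoint, each induces a connected subgraph, and every pair is joined by at least one edge of G. Contracting each set to a single vertex therefore yields K_{5} as a minor, and since treewidth is minor-monotone, tw(G) ≥ tw(K_{5}) = 4. Combining the bounds, tw(G) = 4.

4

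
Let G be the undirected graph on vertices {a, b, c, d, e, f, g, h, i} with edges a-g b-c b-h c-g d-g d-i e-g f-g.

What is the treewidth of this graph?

A width-1 tree decomposition is:
Bags: B1 = {b, c}  B2 = {c, g}  B3 = {e, g}  B4 = {b, h}  B5 = {d, g}  B6 = {a, g}  B7 = {d, i}  B8 = {f, g}
Tree: B1–B2, B2–B3, B1–B4, B2–B5, B3–B6, B5–B7, B3–B8
Every bag has size at most 2, so the width is 2 − 1 = 1 and tw(G) ≤ 1. Since G has at least one edge (e.g. c–b), it is not an edgeless graph, so tw(G) ≥ 1. Therefore the treewidth is 1.

1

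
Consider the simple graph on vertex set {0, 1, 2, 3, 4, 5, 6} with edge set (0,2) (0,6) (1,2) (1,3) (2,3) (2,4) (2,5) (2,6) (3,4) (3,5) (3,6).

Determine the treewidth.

A width-2 tree decomposition is:
Bags: B1 = {2, 3, 6}  B2 = {0, 2, 6}  B3 = {1, 2, 3}  B4 = {2, 3, 4}  B5 = {2, 3, 5}
Tree: B1–B2, B1–B3, B1–B4, B1–B5
Each bag holds 3 vertices, so the decomposition has width 2, which upper-bounds the treewidth. Conversely, {0, 2, 6} is a clique of size 3, and the vertices of any clique must share a bag in every tree decomposition; so some bag has ≥ 3 vertices and tw(G) ≥ 2. Hence tw(G) = 2 exactly.

2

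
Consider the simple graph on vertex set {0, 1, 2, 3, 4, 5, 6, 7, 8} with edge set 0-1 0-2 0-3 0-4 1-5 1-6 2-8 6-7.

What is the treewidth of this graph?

A width-1 tree decomposition is:
Bags: B1 = {0, 2}  B2 = {0, 1}  B3 = {0, 4}  B4 = {2, 8}  B5 = {1, 6}  B6 = {1, 5}  B7 = {6, 7}  B8 = {0, 3}
Tree: B1–B2, B1–B3, B1–B4, B2–B5, B2–B6, B5–B7, B2–B8
Every bag has size at most 2, so the width is 2 − 1 = 1 and tw(G) ≤ 1. Since G has at least one edge (e.g. 0–2), it is not an edgeless graph, so tw(G) ≥ 1. Combining the bounds, tw(G) = 1.

1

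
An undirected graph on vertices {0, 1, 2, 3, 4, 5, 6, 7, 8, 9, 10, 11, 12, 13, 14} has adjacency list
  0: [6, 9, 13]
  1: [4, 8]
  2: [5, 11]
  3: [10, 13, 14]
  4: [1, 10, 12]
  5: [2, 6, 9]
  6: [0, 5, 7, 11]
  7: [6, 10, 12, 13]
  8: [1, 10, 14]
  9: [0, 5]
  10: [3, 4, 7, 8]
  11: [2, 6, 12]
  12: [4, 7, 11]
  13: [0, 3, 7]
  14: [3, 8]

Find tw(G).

A width-3 tree decomposition is:
Bags: B1 = {1, 4, 8, 14}  B2 = {4, 8, 10, 14}  B3 = {3, 4, 10, 14}  B4 = {3, 4, 10, 12}  B5 = {3, 7, 10, 12}  B6 = {3, 7, 12, 13}  B7 = {7, 11, 12, 13}  B8 = {6, 7, 11, 13}  B9 = {0, 6, 11, 13}  B10 = {0, 2, 6, 11}  B11 = {0, 2, 5, 6}  B12 = {0, 2, 5, 9}
Tree: B1–B2, B2–B3, B3–B4, B4–B5, B5–B6, B6–B7, B7–B8, B8–B9, B9–B10, B10–B11, B11–B12
Every bag has size at most 4, so the width is 4 − 1 = 3 and tw(G) ≤ 3. For the lower bound: the 4 vertex sets {1,8,14}, {4}, {10}, {3,7,12,13} are disjoint, each induces a connected subgraph, and every pair is joined by at least one edge of G. Contracting each set to a single vertex therefore yields K_{4} as a minor, and since treewidth is minor-monotone, tw(G) ≥ tw(K_{4}) = 3. The upper and lower bounds meet at 3, so that is the treewidth.

3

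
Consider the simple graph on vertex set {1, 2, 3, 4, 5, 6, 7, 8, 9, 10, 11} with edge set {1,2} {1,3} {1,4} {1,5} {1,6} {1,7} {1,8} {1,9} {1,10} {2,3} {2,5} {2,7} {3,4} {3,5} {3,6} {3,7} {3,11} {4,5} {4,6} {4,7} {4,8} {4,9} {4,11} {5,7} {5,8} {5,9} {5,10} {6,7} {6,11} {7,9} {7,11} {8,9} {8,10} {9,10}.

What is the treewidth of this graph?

A width-4 tree decomposition is:
Bags: B1 = {1, 3, 4, 6, 7}  B2 = {1, 3, 4, 5, 7}  B3 = {1, 4, 5, 7, 9}  B4 = {1, 4, 5, 8, 9}  B5 = {3, 4, 6, 7, 11}  B6 = {1, 5, 8, 9, 10}  B7 = {1, 2, 3, 5, 7}
Tree: B1–B2, B2–B3, B3–B4, B1–B5, B4–B6, B2–B7
Every bag has size at most 5, so the width is 5 − 1 = 4 and tw(G) ≤ 4. On the other hand G contains the 5-clique {1, 2, 3, 5, 7}. A clique must lie in a single bag of any decomposition, so no decomposition can have width below 4. Combining the bounds, tw(G) = 4.

4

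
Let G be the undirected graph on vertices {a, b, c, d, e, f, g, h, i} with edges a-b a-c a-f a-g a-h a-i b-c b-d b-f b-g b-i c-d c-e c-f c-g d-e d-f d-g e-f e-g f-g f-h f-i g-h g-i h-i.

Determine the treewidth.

4

A width-4 tree decomposition is:
Bags: B1 = {b, c, d, f, g}  B2 = {a, b, c, f, g}  B3 = {a, b, f, g, i}  B4 = {c, d, e, f, g}  B5 = {a, f, g, h, i}
Tree: B1–B2, B2–B3, B1–B4, B3–B5
Each bag holds 5 vertices, so the decomposition has width 4, which upper-bounds the treewidth. Conversely, {c, d, e, f, g} is a clique of size 5, and the vertices of any clique must share a bag in every tree decomposition; so some bag has ≥ 5 vertices and tw(G) ≥ 4. Combining the bounds, tw(G) = 4.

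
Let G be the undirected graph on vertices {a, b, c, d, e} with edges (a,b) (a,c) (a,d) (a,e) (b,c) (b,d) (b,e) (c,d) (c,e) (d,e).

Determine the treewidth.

4

A width-4 tree decomposition is:
Bags: B1 = {a, b, c, d, e}
Tree: (single bag)
With just one bag of size 5, the width is 5 − 1 = 4, so tw(G) ≤ 4. Conversely, {a, b, c, d, e} is a clique of size 5, and the vertices of any clique must share a bag in every tree decomposition; so some bag has ≥ 5 vertices and tw(G) ≥ 4. Combining the bounds, tw(G) = 4.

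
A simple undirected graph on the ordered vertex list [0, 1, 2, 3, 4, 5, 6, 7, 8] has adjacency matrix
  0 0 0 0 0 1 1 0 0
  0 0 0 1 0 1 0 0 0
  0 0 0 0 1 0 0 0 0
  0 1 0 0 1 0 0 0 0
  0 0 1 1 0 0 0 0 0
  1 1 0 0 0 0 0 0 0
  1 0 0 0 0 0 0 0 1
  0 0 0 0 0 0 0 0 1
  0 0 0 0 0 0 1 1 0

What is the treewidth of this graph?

A width-1 tree decomposition is:
Bags: B1 = {7, 8}  B2 = {6, 8}  B3 = {0, 6}  B4 = {0, 5}  B5 = {1, 5}  B6 = {1, 3}  B7 = {3, 4}  B8 = {2, 4}
Tree: B1–B2, B2–B3, B3–B4, B4–B5, B5–B6, B6–B7, B7–B8
The largest bag has 2 vertices, giving width 1; this decomposition certifies tw(G) ≤ 1. Since G has at least one edge (e.g. 7–8), it is not an edgeless graph, so tw(G) ≥ 1. Combining the bounds, tw(G) = 1.

1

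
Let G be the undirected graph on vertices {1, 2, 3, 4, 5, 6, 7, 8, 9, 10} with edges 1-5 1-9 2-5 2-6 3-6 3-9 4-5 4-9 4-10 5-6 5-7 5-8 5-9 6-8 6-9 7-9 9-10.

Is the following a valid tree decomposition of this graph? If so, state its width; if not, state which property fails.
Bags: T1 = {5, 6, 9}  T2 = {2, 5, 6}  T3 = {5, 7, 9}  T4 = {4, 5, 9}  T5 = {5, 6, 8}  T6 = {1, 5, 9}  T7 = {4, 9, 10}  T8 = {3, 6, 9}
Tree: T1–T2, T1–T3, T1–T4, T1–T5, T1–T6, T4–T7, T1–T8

Yes; width 2.

Vertex coverage: the bags together contain {1, 2, 3, 4, 5, 6, 7, 8, 9, 10}, the full vertex set. Edge coverage: each edge of G has both endpoints in at least one bag. Running intersection: for every vertex, the bags containing it form a connected subtree. All three properties hold, so this is a valid tree decomposition of width max|bag| − 1 = 2, and hence tw(G) ≤ 2.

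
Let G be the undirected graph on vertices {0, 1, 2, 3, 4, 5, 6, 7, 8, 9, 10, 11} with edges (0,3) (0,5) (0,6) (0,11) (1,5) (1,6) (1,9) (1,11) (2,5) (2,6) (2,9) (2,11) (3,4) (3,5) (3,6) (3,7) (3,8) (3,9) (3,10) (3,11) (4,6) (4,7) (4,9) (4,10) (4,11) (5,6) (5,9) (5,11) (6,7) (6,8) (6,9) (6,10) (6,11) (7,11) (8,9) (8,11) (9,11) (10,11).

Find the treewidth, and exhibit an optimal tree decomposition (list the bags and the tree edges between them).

Treewidth 4.
One such decomposition:
Bags: B1 = {1, 5, 6, 9, 11}  B2 = {3, 5, 6, 9, 11}  B3 = {3, 4, 6, 9, 11}  B4 = {0, 3, 5, 6, 11}  B5 = {3, 4, 6, 10, 11}  B6 = {3, 6, 8, 9, 11}  B7 = {3, 4, 6, 7, 11}  B8 = {2, 5, 6, 9, 11}
Tree: B1–B2, B2–B3, B2–B4, B3–B5, B3–B6, B5–B7, B2–B8

Every bag has size at most 5, so the width is 5 − 1 = 4 and tw(G) ≤ 4. For the lower bound, the 5 vertices {1, 5, 6, 9, 11} are pairwise adjacent, and any tree decomposition puts a clique entirely inside one bag — forcing width ≥ 4. Hence tw(G) = 4 exactly.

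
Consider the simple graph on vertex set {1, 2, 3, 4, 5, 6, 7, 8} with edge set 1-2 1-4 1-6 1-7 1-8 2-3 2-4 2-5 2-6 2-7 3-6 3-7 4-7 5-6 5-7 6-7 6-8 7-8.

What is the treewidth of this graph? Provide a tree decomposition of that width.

Every bag has size at most 4, so the width is 4 − 1 = 3 and tw(G) ≤ 3. For the lower bound, the 4 vertices {1, 6, 7, 8} are pairwise adjacent, and any tree decomposition puts a clique entirely inside one bag — forcing width ≥ 3. The upper and lower bounds meet at 3, so that is the treewidth.

Treewidth 3.
One such decomposition:
Bags: B1 = {2, 5, 6, 7}  B2 = {1, 2, 6, 7}  B3 = {1, 6, 7, 8}  B4 = {1, 2, 4, 7}  B5 = {2, 3, 6, 7}
Tree: B1–B2, B2–B3, B2–B4, B1–B5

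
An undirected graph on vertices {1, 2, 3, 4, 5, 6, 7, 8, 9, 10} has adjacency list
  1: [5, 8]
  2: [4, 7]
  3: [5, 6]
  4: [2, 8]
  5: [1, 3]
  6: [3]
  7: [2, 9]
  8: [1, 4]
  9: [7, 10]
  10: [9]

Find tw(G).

A width-1 tree decomposition is:
Bags: B1 = {9, 10}  B2 = {7, 9}  B3 = {2, 7}  B4 = {2, 4}  B5 = {4, 8}  B6 = {1, 8}  B7 = {1, 5}  B8 = {3, 5}  B9 = {3, 6}
Tree: B1–B2, B2–B3, B3–B4, B4–B5, B5–B6, B6–B7, B7–B8, B8–B9
Every bag has size at most 2, so the width is 2 − 1 = 1 and tw(G) ≤ 1. G has an edge, so its treewidth is at least 1. Therefore the treewidth is 1.

1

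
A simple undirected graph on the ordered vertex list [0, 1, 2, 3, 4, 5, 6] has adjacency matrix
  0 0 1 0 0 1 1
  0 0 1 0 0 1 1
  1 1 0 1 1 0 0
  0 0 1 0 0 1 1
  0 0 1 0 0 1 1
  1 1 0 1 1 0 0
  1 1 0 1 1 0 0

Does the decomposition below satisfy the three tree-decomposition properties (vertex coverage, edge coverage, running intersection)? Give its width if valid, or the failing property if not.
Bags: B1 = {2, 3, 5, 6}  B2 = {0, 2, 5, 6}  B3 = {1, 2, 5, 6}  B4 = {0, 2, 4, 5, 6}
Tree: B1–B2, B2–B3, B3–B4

No — bags containing vertex 0 are not connected in the tree.

A tree decomposition must satisfy three properties: every vertex lies in some bag; for every edge, both endpoints lie together in some bag; and for every vertex, the bags containing it form a connected subtree. Here bags containing vertex 0 are not connected in the tree, so the decomposition is invalid.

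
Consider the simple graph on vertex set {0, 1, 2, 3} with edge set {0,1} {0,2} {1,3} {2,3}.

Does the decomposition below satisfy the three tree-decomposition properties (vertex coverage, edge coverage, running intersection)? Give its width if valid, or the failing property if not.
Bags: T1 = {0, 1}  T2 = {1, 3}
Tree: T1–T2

A tree decomposition must satisfy three properties: every vertex lies in some bag; for every edge, both endpoints lie together in some bag; and for every vertex, the bags containing it form a connected subtree. Here vertex 2 appears in no bag, so the decomposition is invalid.

No — vertex 2 appears in no bag.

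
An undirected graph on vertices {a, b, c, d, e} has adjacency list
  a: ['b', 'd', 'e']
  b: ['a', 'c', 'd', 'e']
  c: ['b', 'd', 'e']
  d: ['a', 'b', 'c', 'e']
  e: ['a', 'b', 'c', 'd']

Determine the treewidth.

3

A width-3 tree decomposition is:
Bags: B1 = {b, c, d, e}  B2 = {a, b, d, e}
Tree: B1–B2
Every bag has size at most 4, so the width is 4 − 1 = 3 and tw(G) ≤ 3. For the lower bound, the 4 vertices {b, c, d, e} are pairwise adjacent, and any tree decomposition puts a clique entirely inside one bag — forcing width ≥ 3. The upper and lower bounds meet at 3, so that is the treewidth.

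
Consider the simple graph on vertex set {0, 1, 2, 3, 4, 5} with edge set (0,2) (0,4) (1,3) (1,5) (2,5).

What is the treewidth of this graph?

1

A width-1 tree decomposition is:
Bags: B1 = {0, 4}  B2 = {0, 2}  B3 = {2, 5}  B4 = {1, 5}  B5 = {1, 3}
Tree: B1–B2, B2–B3, B3–B4, B4–B5
Every bag has size at most 2, so the width is 2 − 1 = 1 and tw(G) ≤ 1. Since G has at least one edge (e.g. 4–0), it is not an edgeless graph, so tw(G) ≥ 1. Therefore the treewidth is 1.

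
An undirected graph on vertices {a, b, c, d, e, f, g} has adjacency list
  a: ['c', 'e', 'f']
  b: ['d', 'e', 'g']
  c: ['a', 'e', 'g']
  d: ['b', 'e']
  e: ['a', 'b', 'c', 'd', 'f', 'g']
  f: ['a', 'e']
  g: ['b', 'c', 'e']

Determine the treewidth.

2

A width-2 tree decomposition is:
Bags: B1 = {a, e, f}  B2 = {a, c, e}  B3 = {c, e, g}  B4 = {b, e, g}  B5 = {b, d, e}
Tree: B1–B2, B2–B3, B3–B4, B4–B5
Every bag has size at most 3, so the width is 3 − 1 = 2 and tw(G) ≤ 2. For the lower bound, the 3 vertices {b, d, e} are pairwise adjacent, and any tree decomposition puts a clique entirely inside one bag — forcing width ≥ 2. Therefore the treewidth is 2.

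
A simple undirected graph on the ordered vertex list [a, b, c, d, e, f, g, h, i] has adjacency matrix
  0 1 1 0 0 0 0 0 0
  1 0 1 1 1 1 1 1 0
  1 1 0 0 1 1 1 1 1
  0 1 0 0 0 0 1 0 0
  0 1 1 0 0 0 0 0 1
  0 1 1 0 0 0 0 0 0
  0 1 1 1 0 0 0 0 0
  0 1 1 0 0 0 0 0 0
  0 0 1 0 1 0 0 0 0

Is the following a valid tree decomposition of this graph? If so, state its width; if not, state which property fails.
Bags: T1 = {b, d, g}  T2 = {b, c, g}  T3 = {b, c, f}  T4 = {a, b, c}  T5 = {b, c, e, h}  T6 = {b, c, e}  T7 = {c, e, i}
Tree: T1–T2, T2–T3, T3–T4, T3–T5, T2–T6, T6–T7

A tree decomposition must satisfy three properties: every vertex lies in some bag; for every edge, both endpoints lie together in some bag; and for every vertex, the bags containing it form a connected subtree. Here bags containing vertex e are not connected in the tree, so the decomposition is invalid.

No — bags containing vertex e are not connected in the tree.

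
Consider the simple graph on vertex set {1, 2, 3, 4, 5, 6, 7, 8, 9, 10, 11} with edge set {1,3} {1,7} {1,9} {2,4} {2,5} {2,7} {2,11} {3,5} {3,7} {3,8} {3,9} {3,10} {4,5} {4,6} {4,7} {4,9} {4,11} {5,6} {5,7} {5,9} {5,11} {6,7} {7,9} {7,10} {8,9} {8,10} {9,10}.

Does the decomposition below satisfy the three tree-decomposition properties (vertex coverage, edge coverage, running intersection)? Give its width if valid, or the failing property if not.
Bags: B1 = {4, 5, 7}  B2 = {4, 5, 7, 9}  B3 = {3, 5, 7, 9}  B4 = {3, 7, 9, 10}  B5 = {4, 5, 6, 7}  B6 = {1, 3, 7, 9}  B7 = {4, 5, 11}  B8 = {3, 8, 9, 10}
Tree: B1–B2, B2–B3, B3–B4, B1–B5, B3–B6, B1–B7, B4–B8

No — vertex 2 appears in no bag.

A tree decomposition must satisfy three properties: every vertex lies in some bag; for every edge, both endpoints lie together in some bag; and for every vertex, the bags containing it form a connected subtree. Here vertex 2 appears in no bag, so the decomposition is invalid.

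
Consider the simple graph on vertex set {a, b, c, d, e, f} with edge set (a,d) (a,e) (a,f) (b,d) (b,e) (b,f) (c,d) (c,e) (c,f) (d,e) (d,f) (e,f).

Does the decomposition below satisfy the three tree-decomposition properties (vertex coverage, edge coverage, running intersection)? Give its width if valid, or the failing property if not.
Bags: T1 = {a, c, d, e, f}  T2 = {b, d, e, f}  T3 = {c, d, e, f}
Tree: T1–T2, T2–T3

No — bags containing vertex c are not connected in the tree.

A tree decomposition must satisfy three properties: every vertex lies in some bag; for every edge, both endpoints lie together in some bag; and for every vertex, the bags containing it form a connected subtree. Here bags containing vertex c are not connected in the tree, so the decomposition is invalid.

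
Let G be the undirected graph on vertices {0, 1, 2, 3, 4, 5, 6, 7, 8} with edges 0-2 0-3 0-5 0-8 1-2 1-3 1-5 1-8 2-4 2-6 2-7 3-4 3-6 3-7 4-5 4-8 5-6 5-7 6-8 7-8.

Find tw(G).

4

A width-4 tree decomposition is:
Bags: B1 = {1, 2, 3, 5, 8}  B2 = {2, 3, 4, 5, 8}  B3 = {0, 2, 3, 5, 8}  B4 = {2, 3, 5, 7, 8}  B5 = {2, 3, 5, 6, 8}
Tree: B1–B2, B2–B3, B3–B4, B4–B5
Each bag holds 5 vertices, so the decomposition has width 4, which upper-bounds the treewidth. For the lower bound: the 5 vertex sets {1,2}, {4,8}, {0,5}, {3}, {7} are disjoint, each induces a connected subgraph, and every pair is joined by at least one edge of G. Contracting each set to a single vertex therefore yields K_{5} as a minor, and since treewidth is minor-monotone, tw(G) ≥ tw(K_{5}) = 4. Hence tw(G) = 4 exactly.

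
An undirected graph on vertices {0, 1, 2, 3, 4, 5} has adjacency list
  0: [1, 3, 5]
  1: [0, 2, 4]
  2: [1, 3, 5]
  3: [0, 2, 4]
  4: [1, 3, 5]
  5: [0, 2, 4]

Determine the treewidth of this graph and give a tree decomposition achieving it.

Treewidth 3.
Bags: B1 = {0, 1, 2, 4}  B2 = {0, 2, 4, 5}  B3 = {0, 2, 3, 4}
Tree: B1–B2, B2–B3

Each bag holds 4 vertices, so the decomposition has width 3, which upper-bounds the treewidth. For the lower bound: the 4 vertex sets {0,1}, {2,5}, {4}, {3} are disjoint, each induces a connected subgraph, and every pair is joined by at least one edge of G. Contracting each set to a single vertex therefore yields K_{4} as a minor, and since treewidth is minor-monotone, tw(G) ≥ tw(K_{4}) = 3. Hence tw(G) = 3 exactly.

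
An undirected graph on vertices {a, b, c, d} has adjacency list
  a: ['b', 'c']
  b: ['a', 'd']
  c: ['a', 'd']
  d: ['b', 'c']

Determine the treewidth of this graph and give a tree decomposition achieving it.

Each bag holds 3 vertices, so the decomposition has width 2, which upper-bounds the treewidth. Since a–c–d–b–a is a cycle in G, G is not acyclic. Forests are exactly the graphs of treewidth ≤ 1, so tw(G) ≥ 2. Combining the bounds, tw(G) = 2.

Treewidth 2.
Bags: B1 = {a, c, d}  B2 = {a, b, d}
Tree: B1–B2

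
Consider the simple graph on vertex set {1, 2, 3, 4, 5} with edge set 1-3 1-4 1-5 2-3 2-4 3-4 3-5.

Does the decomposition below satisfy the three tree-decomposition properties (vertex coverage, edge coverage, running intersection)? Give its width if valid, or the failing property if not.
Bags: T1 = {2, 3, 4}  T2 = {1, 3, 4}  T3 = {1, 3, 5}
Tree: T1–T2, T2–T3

Every vertex of G appears in some bag (union = {1, 2, 3, 4, 5}); every edge is covered by a bag; and for each vertex v the set of bags containing v is connected in the bag tree. The decomposition is therefore valid. The largest bag has 3 vertices, so the width is 2.

Yes; width 2.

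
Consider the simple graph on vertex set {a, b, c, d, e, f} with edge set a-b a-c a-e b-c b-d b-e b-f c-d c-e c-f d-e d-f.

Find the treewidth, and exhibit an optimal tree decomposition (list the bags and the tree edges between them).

Every bag has size at most 4, so the width is 4 − 1 = 3 and tw(G) ≤ 3. On the other hand G contains the 4-clique {b, c, d, e}. A clique must lie in a single bag of any decomposition, so no decomposition can have width below 3. Combining the bounds, tw(G) = 3.

Treewidth 3.
Bags: B1 = {b, c, d, e}  B2 = {b, c, d, f}  B3 = {a, b, c, e}
Tree: B1–B2, B1–B3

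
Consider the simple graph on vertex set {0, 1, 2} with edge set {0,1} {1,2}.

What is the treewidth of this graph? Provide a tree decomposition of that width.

The largest bag has 2 vertices, giving width 1; this decomposition certifies tw(G) ≤ 1. Since G has at least one edge (e.g. 1–0), it is not an edgeless graph, so tw(G) ≥ 1. The upper and lower bounds meet at 1, so that is the treewidth.

Treewidth 1.
Bags: B1 = {0, 1}  B2 = {1, 2}
Tree: B1–B2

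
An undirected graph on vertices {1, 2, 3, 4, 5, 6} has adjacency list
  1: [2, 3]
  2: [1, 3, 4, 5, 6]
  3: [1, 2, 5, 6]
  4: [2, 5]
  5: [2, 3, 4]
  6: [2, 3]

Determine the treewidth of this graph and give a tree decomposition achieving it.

Treewidth 2.
Bags: B1 = {2, 3, 5}  B2 = {2, 4, 5}  B3 = {1, 2, 3}  B4 = {2, 3, 6}
Tree: B1–B2, B1–B3, B1–B4

Each bag holds 3 vertices, so the decomposition has width 2, which upper-bounds the treewidth. On the other hand G contains the 3-clique {1, 2, 3}. A clique must lie in a single bag of any decomposition, so no decomposition can have width below 2. Combining the bounds, tw(G) = 2.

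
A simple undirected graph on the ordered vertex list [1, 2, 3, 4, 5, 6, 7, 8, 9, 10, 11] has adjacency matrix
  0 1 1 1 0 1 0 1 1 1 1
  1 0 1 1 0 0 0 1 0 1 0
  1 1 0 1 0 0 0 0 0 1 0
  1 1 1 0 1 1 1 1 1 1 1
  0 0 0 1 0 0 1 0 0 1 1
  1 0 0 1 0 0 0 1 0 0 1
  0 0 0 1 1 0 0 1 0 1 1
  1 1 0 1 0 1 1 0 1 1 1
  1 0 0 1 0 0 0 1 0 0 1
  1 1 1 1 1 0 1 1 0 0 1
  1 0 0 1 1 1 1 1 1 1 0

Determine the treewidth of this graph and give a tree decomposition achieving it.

Each bag holds 5 vertices, so the decomposition has width 4, which upper-bounds the treewidth. On the other hand G contains the 5-clique {1, 2, 4, 8, 10}. A clique must lie in a single bag of any decomposition, so no decomposition can have width below 4. Combining the bounds, tw(G) = 4.

Treewidth 4.
One such decomposition:
Bags: B1 = {1, 4, 6, 8, 11}  B2 = {1, 4, 8, 10, 11}  B3 = {1, 2, 4, 8, 10}  B4 = {4, 7, 8, 10, 11}  B5 = {4, 5, 7, 10, 11}  B6 = {1, 4, 8, 9, 11}  B7 = {1, 2, 3, 4, 10}
Tree: B1–B2, B2–B3, B2–B4, B4–B5, B2–B6, B3–B7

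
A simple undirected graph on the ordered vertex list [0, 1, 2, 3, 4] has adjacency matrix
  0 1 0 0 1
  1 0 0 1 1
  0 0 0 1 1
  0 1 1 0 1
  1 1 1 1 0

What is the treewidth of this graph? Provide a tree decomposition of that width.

Each bag holds 3 vertices, so the decomposition has width 2, which upper-bounds the treewidth. Conversely, {0, 1, 4} is a clique of size 3, and the vertices of any clique must share a bag in every tree decomposition; so some bag has ≥ 3 vertices and tw(G) ≥ 2. The upper and lower bounds meet at 2, so that is the treewidth.

Treewidth 2.
One such decomposition:
Bags: B1 = {1, 3, 4}  B2 = {2, 3, 4}  B3 = {0, 1, 4}
Tree: B1–B2, B1–B3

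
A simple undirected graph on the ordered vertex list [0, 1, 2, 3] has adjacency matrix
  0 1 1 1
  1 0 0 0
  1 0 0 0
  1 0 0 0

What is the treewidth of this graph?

1

A width-1 tree decomposition is:
Bags: B1 = {0, 2}  B2 = {0, 1}  B3 = {0, 3}
Tree: B1–B2, B1–B3
The largest bag has 2 vertices, giving width 1; this decomposition certifies tw(G) ≤ 1. Any graph with an edge has treewidth ≥ 1, and G has the edge 2–0. Combining the bounds, tw(G) = 1.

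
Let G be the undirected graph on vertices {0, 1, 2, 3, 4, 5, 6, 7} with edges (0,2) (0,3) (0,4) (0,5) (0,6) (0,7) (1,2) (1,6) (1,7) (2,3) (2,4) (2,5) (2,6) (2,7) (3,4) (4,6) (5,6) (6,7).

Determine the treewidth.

3

A width-3 tree decomposition is:
Bags: B1 = {0, 2, 4, 6}  B2 = {0, 2, 6, 7}  B3 = {0, 2, 3, 4}  B4 = {1, 2, 6, 7}  B5 = {0, 2, 5, 6}
Tree: B1–B2, B1–B3, B2–B4, B1–B5
Each bag holds 4 vertices, so the decomposition has width 3, which upper-bounds the treewidth. For the lower bound, the 4 vertices {0, 2, 3, 4} are pairwise adjacent, and any tree decomposition puts a clique entirely inside one bag — forcing width ≥ 3. Therefore the treewidth is 3.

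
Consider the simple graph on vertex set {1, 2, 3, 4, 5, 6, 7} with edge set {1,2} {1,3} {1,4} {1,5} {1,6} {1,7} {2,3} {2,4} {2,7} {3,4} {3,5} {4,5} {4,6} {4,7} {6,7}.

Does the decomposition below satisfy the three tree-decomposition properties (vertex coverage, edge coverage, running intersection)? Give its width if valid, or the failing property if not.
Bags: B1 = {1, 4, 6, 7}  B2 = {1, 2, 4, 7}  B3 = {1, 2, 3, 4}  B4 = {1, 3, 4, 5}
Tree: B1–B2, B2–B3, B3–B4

Yes; width 3.

Checking the three conditions: (i) the bags cover all of {1, 2, 3, 4, 5, 6, 7}; (ii) for each edge, some bag contains both endpoints; (iii) the bags containing any fixed vertex form a subtree. All hold, so the decomposition is valid with width 4 − 1 = 3.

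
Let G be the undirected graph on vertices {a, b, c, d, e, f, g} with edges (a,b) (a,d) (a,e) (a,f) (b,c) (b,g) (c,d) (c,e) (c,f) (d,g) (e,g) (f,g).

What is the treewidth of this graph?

3

A width-3 tree decomposition is:
Bags: B1 = {a, c, f, g}  B2 = {a, c, d, g}  B3 = {a, c, e, g}  B4 = {a, b, c, g}
Tree: B1–B2, B2–B3, B3–B4
Each bag holds 4 vertices, so the decomposition has width 3, which upper-bounds the treewidth. For the lower bound: the 4 vertex sets {a,f}, {d,g}, {c}, {e} are disjoint, each induces a connected subgraph, and every pair is joined by at least one edge of G. Contracting each set to a single vertex therefore yields K_{4} as a minor, and since treewidth is minor-monotone, tw(G) ≥ tw(K_{4}) = 3. Hence tw(G) = 3 exactly.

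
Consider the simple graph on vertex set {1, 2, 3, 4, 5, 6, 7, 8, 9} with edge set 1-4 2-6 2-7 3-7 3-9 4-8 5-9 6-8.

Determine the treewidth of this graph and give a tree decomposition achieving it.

The largest bag has 2 vertices, giving width 1; this decomposition certifies tw(G) ≤ 1. G has an edge, so its treewidth is at least 1. Hence tw(G) = 1 exactly.

Treewidth 1.
One such decomposition:
Bags: B1 = {5, 9}  B2 = {3, 9}  B3 = {3, 7}  B4 = {2, 7}  B5 = {2, 6}  B6 = {6, 8}  B7 = {4, 8}  B8 = {1, 4}
Tree: B1–B2, B2–B3, B3–B4, B4–B5, B5–B6, B6–B7, B7–B8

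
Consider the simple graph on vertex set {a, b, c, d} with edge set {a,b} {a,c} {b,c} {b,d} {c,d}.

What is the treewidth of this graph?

A width-2 tree decomposition is:
Bags: B1 = {a, b, c}  B2 = {b, c, d}
Tree: B1–B2
Every bag has size at most 3, so the width is 3 − 1 = 2 and tw(G) ≤ 2. Conversely, {b, c, d} is a clique of size 3, and the vertices of any clique must share a bag in every tree decomposition; so some bag has ≥ 3 vertices and tw(G) ≥ 2. Hence tw(G) = 2 exactly.

2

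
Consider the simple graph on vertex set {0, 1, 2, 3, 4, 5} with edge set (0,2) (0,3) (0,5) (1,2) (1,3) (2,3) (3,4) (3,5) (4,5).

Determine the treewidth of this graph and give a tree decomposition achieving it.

Treewidth 2.
One such decomposition:
Bags: B1 = {0, 3, 5}  B2 = {0, 2, 3}  B3 = {1, 2, 3}  B4 = {3, 4, 5}
Tree: B1–B2, B2–B3, B1–B4

The largest bag has 3 vertices, giving width 2; this decomposition certifies tw(G) ≤ 2. Conversely, {0, 2, 3} is a clique of size 3, and the vertices of any clique must share a bag in every tree decomposition; so some bag has ≥ 3 vertices and tw(G) ≥ 2. Combining the bounds, tw(G) = 2.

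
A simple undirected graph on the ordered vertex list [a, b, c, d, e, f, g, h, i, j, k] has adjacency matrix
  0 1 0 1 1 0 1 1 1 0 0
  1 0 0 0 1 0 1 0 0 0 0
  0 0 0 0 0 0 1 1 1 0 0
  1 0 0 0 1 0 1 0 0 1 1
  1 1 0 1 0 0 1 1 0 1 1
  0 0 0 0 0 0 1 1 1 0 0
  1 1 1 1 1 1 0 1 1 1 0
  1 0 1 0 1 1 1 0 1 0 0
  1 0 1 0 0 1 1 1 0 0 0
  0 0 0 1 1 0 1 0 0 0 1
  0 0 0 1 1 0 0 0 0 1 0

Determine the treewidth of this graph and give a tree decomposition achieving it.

Treewidth 3.
Bags: B1 = {a, d, e, g}  B2 = {a, e, g, h}  B3 = {d, e, g, j}  B4 = {a, b, e, g}  B5 = {d, e, j, k}  B6 = {a, g, h, i}  B7 = {f, g, h, i}  B8 = {c, g, h, i}
Tree: B1–B2, B1–B3, B2–B4, B3–B5, B2–B6, B6–B7, B6–B8

Every bag has size at most 4, so the width is 4 − 1 = 3 and tw(G) ≤ 3. Conversely, {d, e, g, j} is a clique of size 4, and the vertices of any clique must share a bag in every tree decomposition; so some bag has ≥ 4 vertices and tw(G) ≥ 3. Combining the bounds, tw(G) = 3.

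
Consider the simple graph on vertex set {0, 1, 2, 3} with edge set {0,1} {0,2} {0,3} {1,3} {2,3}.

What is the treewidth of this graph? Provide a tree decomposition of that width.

Treewidth 2.
Bags: B1 = {0, 1, 3}  B2 = {0, 2, 3}
Tree: B1–B2

Every bag has size at most 3, so the width is 3 − 1 = 2 and tw(G) ≤ 2. On the other hand G contains the 3-clique {0, 1, 3}. A clique must lie in a single bag of any decomposition, so no decomposition can have width below 2. Therefore the treewidth is 2.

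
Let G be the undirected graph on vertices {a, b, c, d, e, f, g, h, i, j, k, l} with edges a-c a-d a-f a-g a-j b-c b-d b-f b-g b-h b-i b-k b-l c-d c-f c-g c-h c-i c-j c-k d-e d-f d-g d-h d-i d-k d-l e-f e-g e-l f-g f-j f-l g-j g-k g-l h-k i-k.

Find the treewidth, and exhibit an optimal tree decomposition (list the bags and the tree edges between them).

Every bag has size at most 5, so the width is 5 − 1 = 4 and tw(G) ≤ 4. Conversely, {d, e, f, g, l} is a clique of size 5, and the vertices of any clique must share a bag in every tree decomposition; so some bag has ≥ 5 vertices and tw(G) ≥ 4. The upper and lower bounds meet at 4, so that is the treewidth.

Treewidth 4.
One such decomposition:
Bags: B1 = {b, c, d, f, g}  B2 = {a, c, d, f, g}  B3 = {b, c, d, g, k}  B4 = {b, d, f, g, l}  B5 = {d, e, f, g, l}  B6 = {a, c, f, g, j}  B7 = {b, c, d, h, k}  B8 = {b, c, d, i, k}
Tree: B1–B2, B1–B3, B1–B4, B4–B5, B2–B6, B3–B7, B7–B8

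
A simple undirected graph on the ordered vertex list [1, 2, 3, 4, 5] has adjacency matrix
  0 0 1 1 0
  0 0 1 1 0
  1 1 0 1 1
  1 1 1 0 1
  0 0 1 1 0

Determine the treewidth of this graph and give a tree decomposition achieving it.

Every bag has size at most 3, so the width is 3 − 1 = 2 and tw(G) ≤ 2. For the lower bound, the 3 vertices {1, 3, 4} are pairwise adjacent, and any tree decomposition puts a clique entirely inside one bag — forcing width ≥ 2. Hence tw(G) = 2 exactly.

Treewidth 2.
Bags: B1 = {2, 3, 4}  B2 = {1, 3, 4}  B3 = {3, 4, 5}
Tree: B1–B2, B2–B3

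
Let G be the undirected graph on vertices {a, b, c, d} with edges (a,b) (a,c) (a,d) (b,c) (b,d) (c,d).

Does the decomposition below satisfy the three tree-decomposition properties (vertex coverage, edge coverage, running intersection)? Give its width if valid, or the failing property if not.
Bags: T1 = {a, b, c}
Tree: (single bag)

No — vertex d appears in no bag.

A tree decomposition must satisfy three properties: every vertex lies in some bag; for every edge, both endpoints lie together in some bag; and for every vertex, the bags containing it form a connected subtree. Here vertex d appears in no bag, so the decomposition is invalid.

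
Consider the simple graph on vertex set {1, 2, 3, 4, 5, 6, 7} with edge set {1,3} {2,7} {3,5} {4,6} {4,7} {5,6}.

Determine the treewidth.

1

A width-1 tree decomposition is:
Bags: B1 = {1, 3}  B2 = {3, 5}  B3 = {5, 6}  B4 = {4, 6}  B5 = {4, 7}  B6 = {2, 7}
Tree: B1–B2, B2–B3, B3–B4, B4–B5, B5–B6
Every bag has size at most 2, so the width is 2 − 1 = 1 and tw(G) ≤ 1. Since G has at least one edge (e.g. 1–3), it is not an edgeless graph, so tw(G) ≥ 1. Therefore the treewidth is 1.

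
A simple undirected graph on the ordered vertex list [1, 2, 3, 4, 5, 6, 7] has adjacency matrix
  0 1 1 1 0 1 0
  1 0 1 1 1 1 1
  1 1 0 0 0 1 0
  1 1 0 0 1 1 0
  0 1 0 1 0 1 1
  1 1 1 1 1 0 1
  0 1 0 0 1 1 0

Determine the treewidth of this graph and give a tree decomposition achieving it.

The largest bag has 4 vertices, giving width 3; this decomposition certifies tw(G) ≤ 3. On the other hand G contains the 4-clique {1, 2, 3, 6}. A clique must lie in a single bag of any decomposition, so no decomposition can have width below 3. Therefore the treewidth is 3.

Treewidth 3.
One such decomposition:
Bags: B1 = {2, 4, 5, 6}  B2 = {1, 2, 4, 6}  B3 = {1, 2, 3, 6}  B4 = {2, 5, 6, 7}
Tree: B1–B2, B2–B3, B1–B4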